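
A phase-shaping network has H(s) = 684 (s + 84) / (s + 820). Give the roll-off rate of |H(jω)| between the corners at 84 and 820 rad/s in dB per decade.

20 dB/decade

In this band the factors already past their corner are: zero at 84; net slope = 20 dB/decade.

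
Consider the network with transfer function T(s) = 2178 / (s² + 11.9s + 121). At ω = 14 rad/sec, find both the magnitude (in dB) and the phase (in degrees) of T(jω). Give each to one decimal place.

|T| = 21.5 dB, ∠T = -114.2 deg

|(j14)² + 11.9(j14) + 121| = |-75 + j166.6| = 182.7
|T(j14)| = 2178 / 182.7 = 11.921
20 log₁₀(11.921) = 21.53 dB
∠[(j14)² + 11.9(j14) + 121] = ∠[-75 + j166.6] = 114.24°
∠T(j14) = −114.24° = -114.24°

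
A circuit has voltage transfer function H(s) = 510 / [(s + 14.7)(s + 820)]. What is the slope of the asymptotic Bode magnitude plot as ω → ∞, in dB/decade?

With 0 zeros and 2 poles, the high-frequency asymptotic slope is 20 × (0 − 2) = -40 dB/decade.

-40 dB/decade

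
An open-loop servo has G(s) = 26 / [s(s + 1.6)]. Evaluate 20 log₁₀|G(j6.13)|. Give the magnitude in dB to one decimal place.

|j6.13 + 1.6| = √(6.13² + 1.6²) = 6.335
|j6.13| = 6.13
|G(j6.13)| = 26 / (6.335 × 6.13) = 0.66949
20 log₁₀(0.66949) = -3.49 dB

-3.5 dB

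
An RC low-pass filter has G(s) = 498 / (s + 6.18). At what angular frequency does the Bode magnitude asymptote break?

6.18 rad s⁻¹

The single real pole at s = −6.18 gives a corner at ω = 6.18 rad s⁻¹.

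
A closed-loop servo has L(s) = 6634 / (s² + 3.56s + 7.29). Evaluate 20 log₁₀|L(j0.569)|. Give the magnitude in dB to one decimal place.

|(j0.569)² + 3.56(j0.569) + 7.29| = |6.9662 + j2.0256| = 7.255
|L(j0.569)| = 6634 / 7.255 = 914.43
20 log₁₀(914.43) = 59.22 dB

59.2 dB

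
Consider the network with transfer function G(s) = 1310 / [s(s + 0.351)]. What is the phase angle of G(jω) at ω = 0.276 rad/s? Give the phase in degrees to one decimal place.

-128.2°

∠(j0.276 + 0.351) = arctan(0.276/0.351) = 38.18°
∠(j0.276) = 90.00°
∠G(j0.276) = − (38.18° + 90.00°) = -128.18°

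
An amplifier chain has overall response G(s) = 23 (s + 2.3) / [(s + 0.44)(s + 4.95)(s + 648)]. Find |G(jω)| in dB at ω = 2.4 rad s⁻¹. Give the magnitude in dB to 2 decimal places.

|j2.4 + 2.3| = √(2.4² + 2.3²) = 3.324
|j2.4 + 0.44| = √(2.4² + 0.44²) = 2.44
|j2.4 + 4.95| = √(2.4² + 4.95²) = 5.501
|j2.4 + 648| = √(2.4² + 648²) = 648
|G(j2.4)| = 23 × 3.324 / (2.44 × 5.501 × 648) = 0.00879
20 log₁₀(0.00879) = -41.120 dB

-41.12 dB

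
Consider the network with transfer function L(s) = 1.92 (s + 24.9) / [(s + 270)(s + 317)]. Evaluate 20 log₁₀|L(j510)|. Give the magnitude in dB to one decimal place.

-51.0 dB

|j510 + 24.9| = √(510² + 24.9²) = 510.6
|j510 + 270| = √(510² + 270²) = 577.1
|j510 + 317| = √(510² + 317²) = 600.5
|L(j510)| = 1.92 × 510.6 / (577.1 × 600.5) = 0.0028292
20 log₁₀(0.0028292) = -50.97 dB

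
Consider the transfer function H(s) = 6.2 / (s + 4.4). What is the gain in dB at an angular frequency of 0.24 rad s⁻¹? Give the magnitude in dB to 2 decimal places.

|j0.24 + 4.4| = √(0.24² + 4.4²) = 4.407
|H(j0.24)| = 6.2 / 4.407 = 1.407
20 log₁₀(1.407) = 2.966 dB

2.97 dB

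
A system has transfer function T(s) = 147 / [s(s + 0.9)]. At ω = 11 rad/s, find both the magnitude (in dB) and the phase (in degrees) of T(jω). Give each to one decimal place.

|j11 + 0.9| = √(11² + 0.9²) = 11.04
|j11| = 11
|T(j11)| = 147 / (11.04 × 11) = 1.2108
20 log₁₀(1.2108) = 1.66 dB
∠(j11 + 0.9) = arctan(11/0.9) = 85.32°
∠(j11) = 90.00°
∠T(j11) = − (85.32° + 90.00°) = -175.32°

|T| = 1.7 dB, ∠T = -175.3°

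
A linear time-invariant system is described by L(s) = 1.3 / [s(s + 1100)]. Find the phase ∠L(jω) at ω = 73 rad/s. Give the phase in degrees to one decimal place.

-93.8°

∠(j73 + 1100) = arctan(73/1100) = 3.80°
∠(j73) = 90.00°
∠L(j73) = − (3.80° + 90.00°) = -93.80°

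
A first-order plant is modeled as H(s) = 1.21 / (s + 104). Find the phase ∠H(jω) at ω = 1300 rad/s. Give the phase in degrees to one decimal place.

∠(j1300 + 104) = arctan(1300/104) = 85.43°
∠H(j1300) = −85.43° = -85.43°

-85.4°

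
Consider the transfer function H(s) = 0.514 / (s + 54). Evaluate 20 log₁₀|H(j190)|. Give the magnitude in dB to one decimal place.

|j190 + 54| = √(190² + 54²) = 197.5
|H(j190)| = 0.514 / 197.5 = 0.0026022
20 log₁₀(0.0026022) = -51.69 dB

-51.7 dB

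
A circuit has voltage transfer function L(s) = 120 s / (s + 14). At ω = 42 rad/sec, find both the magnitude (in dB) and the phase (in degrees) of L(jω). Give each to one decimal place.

|L| = 41.1 dB, ∠L = 18.4 deg

|j42| = 42
|j42 + 14| = √(42² + 14²) = 44.27
|L(j42)| = 120 × 42 / 44.27 = 113.84
20 log₁₀(113.84) = 41.13 dB
∠(j42) = 90.00°
∠(j42 + 14) = arctan(42/14) = 71.57°
∠L(j42) = 90.00° − 71.57° = 18.43°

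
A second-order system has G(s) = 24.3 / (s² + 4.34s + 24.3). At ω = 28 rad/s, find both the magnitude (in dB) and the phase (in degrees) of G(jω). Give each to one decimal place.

|G| = -30.0 dB, ∠G = -170.9°

|(j28)² + 4.34(j28) + 24.3| = |-759.7 + j121.52| = 769.4
|G(j28)| = 24.3 / 769.4 = 0.031585
20 log₁₀(0.031585) = -30.01 dB
∠[(j28)² + 4.34(j28) + 24.3] = ∠[-759.7 + j121.52] = 170.91°
∠G(j28) = −170.91° = -170.91°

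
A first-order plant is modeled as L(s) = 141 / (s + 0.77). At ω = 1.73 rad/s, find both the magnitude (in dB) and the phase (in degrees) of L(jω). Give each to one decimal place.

|j1.73 + 0.77| = √(1.73² + 0.77²) = 1.894
|L(j1.73)| = 141 / 1.894 = 74.461
20 log₁₀(74.461) = 37.44 dB
∠(j1.73 + 0.77) = arctan(1.73/0.77) = 66.01°
∠L(j1.73) = −66.01° = -66.01°

|L| = 37.4 dB, ∠L = -66.0°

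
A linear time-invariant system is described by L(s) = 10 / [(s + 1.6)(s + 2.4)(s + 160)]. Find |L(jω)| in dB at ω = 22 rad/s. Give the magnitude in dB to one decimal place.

|j22 + 1.6| = √(22² + 1.6²) = 22.06
|j22 + 2.4| = √(22² + 2.4²) = 22.13
|j22 + 160| = √(22² + 160²) = 161.5
|L(j22)| = 10 / (22.06 × 22.13 × 161.5) = 0.00012684
20 log₁₀(0.00012684) = -77.93 dB

-77.9 dB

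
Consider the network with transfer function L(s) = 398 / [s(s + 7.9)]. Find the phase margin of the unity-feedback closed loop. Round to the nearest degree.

22°

Gain crossover: |L(jω)| = 1 at ω ≈ 19.2 rad/sec.
∠L(j19.2) = −90° − arctan(19.2/7.9) ≈ -157.62°
PM = 180° + (-157.62°) = 22.38°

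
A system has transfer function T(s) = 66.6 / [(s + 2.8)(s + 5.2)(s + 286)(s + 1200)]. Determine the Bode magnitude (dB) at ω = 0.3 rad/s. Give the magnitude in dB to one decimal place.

|j0.3 + 2.8| = √(0.3² + 2.8²) = 2.816
|j0.3 + 5.2| = √(0.3² + 5.2²) = 5.209
|j0.3 + 286| = √(0.3² + 286²) = 286
|j0.3 + 1200| = √(0.3² + 1200²) = 1200
|T(j0.3)| = 66.6 / (2.816 × 5.209 × 286 × 1200) = 1.323e-05
20 log₁₀(1.323e-05) = -97.57 dB

-97.6 dB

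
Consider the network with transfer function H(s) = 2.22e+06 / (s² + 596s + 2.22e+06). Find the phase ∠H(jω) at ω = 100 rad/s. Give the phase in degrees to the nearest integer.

∠[(j100)² + 596(j100) + 2.22e+06] = ∠[2.21e+06 + j59600] = 1.54°
∠H(j100) = −1.54° = -1.54°

-2 deg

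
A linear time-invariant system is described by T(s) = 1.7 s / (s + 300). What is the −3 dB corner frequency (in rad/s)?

300 rad/s

For a single-pole high-pass, the −3 dB point is at the pole: ω = 300 rad/s.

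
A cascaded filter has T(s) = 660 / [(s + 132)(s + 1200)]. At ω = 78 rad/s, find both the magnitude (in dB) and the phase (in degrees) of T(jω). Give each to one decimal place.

|T| = -48.9 dB, ∠T = -34.3°

|j78 + 132| = √(78² + 132²) = 153.3
|j78 + 1200| = √(78² + 1200²) = 1203
|T(j78)| = 660 / (153.3 × 1203) = 0.0035796
20 log₁₀(0.0035796) = -48.92 dB
∠(j78 + 132) = arctan(78/132) = 30.58°
∠(j78 + 1200) = arctan(78/1200) = 3.72°
∠T(j78) = − (30.58° + 3.72°) = -34.30°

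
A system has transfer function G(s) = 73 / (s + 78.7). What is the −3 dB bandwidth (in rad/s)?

For a single-pole low-pass, the −3 dB point is at the pole: ω = 78.7 rad/s.

78.7 rad/s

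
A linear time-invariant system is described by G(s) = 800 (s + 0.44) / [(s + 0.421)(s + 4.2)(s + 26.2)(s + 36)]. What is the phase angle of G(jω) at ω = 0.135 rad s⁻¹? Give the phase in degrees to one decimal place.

-3.1°

∠(j0.135 + 0.44) = arctan(0.135/0.44) = 17.06°
∠(j0.135 + 0.421) = arctan(0.135/0.421) = 17.78°
∠(j0.135 + 4.2) = arctan(0.135/4.2) = 1.84°
∠(j0.135 + 26.2) = arctan(0.135/26.2) = 0.30°
∠(j0.135 + 36) = arctan(0.135/36) = 0.21°
∠G(j0.135) = 17.06° − (17.78° + 1.84° + 0.30° + 0.21°) = -3.07°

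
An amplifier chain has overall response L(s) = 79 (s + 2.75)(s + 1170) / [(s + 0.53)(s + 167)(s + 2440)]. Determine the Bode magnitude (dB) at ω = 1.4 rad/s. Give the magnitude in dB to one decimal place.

-6.6 dB

|j1.4 + 2.75| = √(1.4² + 2.75²) = 3.086
|j1.4 + 1170| = √(1.4² + 1170²) = 1170
|j1.4 + 0.53| = √(1.4² + 0.53²) = 1.497
|j1.4 + 167| = √(1.4² + 167²) = 167
|j1.4 + 2440| = √(1.4² + 2440²) = 2440
|L(j1.4)| = 79 × 3.086 × 1170 / (1.497 × 167 × 2440) = 0.46758
20 log₁₀(0.46758) = -6.60 dB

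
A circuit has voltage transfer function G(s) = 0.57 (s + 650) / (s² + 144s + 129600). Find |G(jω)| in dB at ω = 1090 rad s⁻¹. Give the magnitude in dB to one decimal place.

-63.4 dB

|j1090 + 650| = √(1090² + 650²) = 1269
|(j1090)² + 144(j1090) + 129600| = |-1.0585e+06 + j1.5696e+05| = 1.07e+06
|G(j1090)| = 0.57 × 1269 / 1.07e+06 = 0.00067601
20 log₁₀(0.00067601) = -63.40 dB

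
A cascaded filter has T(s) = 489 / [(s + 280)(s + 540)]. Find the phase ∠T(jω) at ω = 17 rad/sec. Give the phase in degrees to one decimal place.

∠(j17 + 280) = arctan(17/280) = 3.47°
∠(j17 + 540) = arctan(17/540) = 1.80°
∠T(j17) = − (3.47° + 1.80°) = -5.28°

-5.3°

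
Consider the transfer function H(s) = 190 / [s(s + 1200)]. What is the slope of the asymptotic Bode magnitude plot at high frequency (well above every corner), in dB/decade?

-40 dB/decade

With 0 zeros and 2 poles, the high-frequency asymptotic slope is 20 × (0 − 2) = -40 dB/decade.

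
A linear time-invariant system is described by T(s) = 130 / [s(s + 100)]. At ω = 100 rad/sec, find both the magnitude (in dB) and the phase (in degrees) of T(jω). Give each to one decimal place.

|T| = -40.7 dB, ∠T = -135.0°

|j100 + 100| = √(100² + 100²) = 141.4
|j100| = 100
|T(j100)| = 130 / (141.4 × 100) = 0.0091924
20 log₁₀(0.0091924) = -40.73 dB
∠(j100 + 100) = arctan(100/100) = 45.00°
∠(j100) = 90.00°
∠T(j100) = − (45.00° + 90.00°) = -135.00°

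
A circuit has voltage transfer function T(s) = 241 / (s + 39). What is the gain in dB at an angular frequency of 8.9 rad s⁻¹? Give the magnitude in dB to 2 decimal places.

|j8.9 + 39| = √(8.9² + 39²) = 40
|T(j8.9)| = 241 / 40 = 6.0246
20 log₁₀(6.0246) = 15.599 dB

15.60 dB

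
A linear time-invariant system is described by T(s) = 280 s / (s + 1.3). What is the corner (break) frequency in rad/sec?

The single real pole at s = −1.3 gives a corner at ω = 1.3 rad/sec.

1.3 rad/sec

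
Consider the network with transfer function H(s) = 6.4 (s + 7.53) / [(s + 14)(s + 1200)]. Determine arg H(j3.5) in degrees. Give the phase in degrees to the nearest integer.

∠(j3.5 + 7.53) = arctan(3.5/7.53) = 24.93°
∠(j3.5 + 14) = arctan(3.5/14) = 14.04°
∠(j3.5 + 1200) = arctan(3.5/1200) = 0.17°
∠H(j3.5) = 24.93° − (14.04° + 0.17°) = 10.73°

11 deg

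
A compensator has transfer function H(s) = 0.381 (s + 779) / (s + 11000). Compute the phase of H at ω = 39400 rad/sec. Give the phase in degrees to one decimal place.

∠(j39400 + 779) = arctan(39400/779) = 88.87°
∠(j39400 + 11000) = arctan(39400/11000) = 74.40°
∠H(j39400) = 88.87° − 74.40° = 14.47°

14.5 deg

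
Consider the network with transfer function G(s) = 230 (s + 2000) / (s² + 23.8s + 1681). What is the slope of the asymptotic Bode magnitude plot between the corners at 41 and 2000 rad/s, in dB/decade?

-40 dB/decade

In this band the factors already past their corner are: complex pole pair at ωₙ ≈ 41; net slope = -40 dB/decade.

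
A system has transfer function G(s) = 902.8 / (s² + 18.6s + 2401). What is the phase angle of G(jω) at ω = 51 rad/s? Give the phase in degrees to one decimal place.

-101.9°

∠[(j51)² + 18.6(j51) + 2401] = ∠[-200 + j948.6] = 101.91°
∠G(j51) = −101.91° = -101.91°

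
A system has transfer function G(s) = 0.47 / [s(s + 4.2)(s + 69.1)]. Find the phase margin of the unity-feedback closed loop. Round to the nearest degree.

Gain crossover: |G(jω)| = 1 at ω ≈ 0.00162 rad/s.
∠G(j0.00162) = −90° − arctan(0.00162/4.2) − arctan(0.00162/69.1) ≈ -90.02°
PM = 180° + (-90.02°) = 89.98°

90°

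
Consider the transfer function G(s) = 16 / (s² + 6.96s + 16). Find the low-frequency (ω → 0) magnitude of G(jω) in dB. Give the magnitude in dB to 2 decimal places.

0.00 dB

G(0) = 16 / 16 = 1
20 log₁₀(1) = 0.000 dB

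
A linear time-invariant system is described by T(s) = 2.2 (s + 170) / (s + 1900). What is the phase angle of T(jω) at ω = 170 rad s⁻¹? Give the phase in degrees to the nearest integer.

40°

∠(j170 + 170) = arctan(170/170) = 45.00°
∠(j170 + 1900) = arctan(170/1900) = 5.11°
∠T(j170) = 45.00° − 5.11° = 39.89°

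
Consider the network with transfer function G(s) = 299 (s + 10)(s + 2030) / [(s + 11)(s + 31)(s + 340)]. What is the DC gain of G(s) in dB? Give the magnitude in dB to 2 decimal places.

34.38 dB

G(0) = 299 × 10 × 2030 / (11 × 31 × 340) = 52.352
20 log₁₀(52.352) = 34.379 dB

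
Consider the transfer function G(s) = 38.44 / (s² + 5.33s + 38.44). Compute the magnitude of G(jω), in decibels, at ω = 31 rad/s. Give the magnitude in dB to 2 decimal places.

|(j31)² + 5.33(j31) + 38.44| = |-922.56 + j165.23| = 937.2
|G(j31)| = 38.44 / 937.2 = 0.041014
20 log₁₀(0.041014) = -27.741 dB

-27.74 dB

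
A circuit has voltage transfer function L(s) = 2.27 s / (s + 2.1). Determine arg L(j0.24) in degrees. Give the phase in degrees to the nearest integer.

∠(j0.24) = 90.00°
∠(j0.24 + 2.1) = arctan(0.24/2.1) = 6.52°
∠L(j0.24) = 90.00° − 6.52° = 83.48°

83°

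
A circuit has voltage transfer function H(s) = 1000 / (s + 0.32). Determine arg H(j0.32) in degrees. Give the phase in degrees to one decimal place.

∠(j0.32 + 0.32) = arctan(0.32/0.32) = 45.00°
∠H(j0.32) = −45.00° = -45.00°

-45.0°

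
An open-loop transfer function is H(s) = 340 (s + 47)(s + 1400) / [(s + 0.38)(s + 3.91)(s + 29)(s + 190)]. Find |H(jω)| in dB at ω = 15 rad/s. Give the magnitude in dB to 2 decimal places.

24.20 dB

|j15 + 47| = √(15² + 47²) = 49.34
|j15 + 1400| = √(15² + 1400²) = 1400
|j15 + 0.38| = √(15² + 0.38²) = 15
|j15 + 3.91| = √(15² + 3.91²) = 15.5
|j15 + 29| = √(15² + 29²) = 32.65
|j15 + 190| = √(15² + 190²) = 190.6
|H(j15)| = 340 × 49.34 × 1400 / (15 × 15.5 × 32.65 × 190.6) = 16.226
20 log₁₀(16.226) = 24.204 dB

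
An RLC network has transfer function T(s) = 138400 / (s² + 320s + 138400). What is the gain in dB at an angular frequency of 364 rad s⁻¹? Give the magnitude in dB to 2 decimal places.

|(j364)² + 320(j364) + 138400| = |5904 + j1.1648e+05| = 1.166e+05
|T(j364)| = 138400 / 1.166e+05 = 1.1867
20 log₁₀(1.1867) = 1.487 dB

1.49 dB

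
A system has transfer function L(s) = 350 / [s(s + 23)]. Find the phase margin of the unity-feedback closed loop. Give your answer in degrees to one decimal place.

Gain crossover: |L(jω)| = 1 at ω ≈ 13.2 rad/sec.
∠L(j13.2) = −90° − arctan(13.2/23) ≈ -119.85°
PM = 180° + (-119.85°) = 60.15°

60.2°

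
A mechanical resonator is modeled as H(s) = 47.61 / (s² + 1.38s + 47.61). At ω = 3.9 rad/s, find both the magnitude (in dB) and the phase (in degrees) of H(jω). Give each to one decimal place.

|(j3.9)² + 1.38(j3.9) + 47.61| = |32.4 + j5.382| = 32.84
|H(j3.9)| = 47.61 / 32.84 = 1.4496
20 log₁₀(1.4496) = 3.22 dB
∠[(j3.9)² + 1.38(j3.9) + 47.61] = ∠[32.4 + j5.382] = 9.43°
∠H(j3.9) = −9.43° = -9.43°

|H| = 3.2 dB, ∠H = -9.4°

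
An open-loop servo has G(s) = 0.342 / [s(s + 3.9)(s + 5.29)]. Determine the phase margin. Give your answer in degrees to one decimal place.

Gain crossover: |G(jω)| = 1 at ω ≈ 0.0166 rad/sec.
∠G(j0.0166) = −90° − arctan(0.0166/3.9) − arctan(0.0166/5.29) ≈ -90.42°
PM = 180° + (-90.42°) = 89.58°

89.6 deg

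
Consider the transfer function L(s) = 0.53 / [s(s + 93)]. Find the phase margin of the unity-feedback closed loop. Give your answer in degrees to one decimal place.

90.0°

Gain crossover: |L(jω)| = 1 at ω ≈ 0.0057 rad/s.
∠L(j0.0057) = −90° − arctan(0.0057/93) ≈ -90.00°
PM = 180° + (-90.00°) = 90.00°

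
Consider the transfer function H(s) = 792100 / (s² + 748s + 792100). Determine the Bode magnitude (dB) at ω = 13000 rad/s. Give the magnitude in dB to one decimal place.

|(j13000)² + 748(j13000) + 792100| = |-1.6821e+08 + j9.724e+06| = 1.685e+08
|H(j13000)| = 792100 / 1.685e+08 = 0.0047012
20 log₁₀(0.0047012) = -46.56 dB

-46.6 dB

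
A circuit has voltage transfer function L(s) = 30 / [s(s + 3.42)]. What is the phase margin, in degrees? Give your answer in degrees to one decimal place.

Gain crossover: |L(jω)| = 1 at ω ≈ 4.97 rad/sec.
∠L(j4.97) = −90° − arctan(4.97/3.42) ≈ -145.48°
PM = 180° + (-145.48°) = 34.52°

34.5 deg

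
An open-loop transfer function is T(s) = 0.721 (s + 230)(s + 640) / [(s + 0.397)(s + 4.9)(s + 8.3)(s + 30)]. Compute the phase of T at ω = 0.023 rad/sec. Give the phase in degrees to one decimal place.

∠(j0.023 + 230) = arctan(0.023/230) = 0.01°
∠(j0.023 + 640) = arctan(0.023/640) = 0.00°
∠(j0.023 + 0.397) = arctan(0.023/0.397) = 3.32°
∠(j0.023 + 4.9) = arctan(0.023/4.9) = 0.27°
∠(j0.023 + 8.3) = arctan(0.023/8.3) = 0.16°
∠(j0.023 + 30) = arctan(0.023/30) = 0.04°
∠T(j0.023) = 0.01° + 0.00° − (3.32° + 0.27° + 0.16° + 0.04°) = -3.78°

-3.8°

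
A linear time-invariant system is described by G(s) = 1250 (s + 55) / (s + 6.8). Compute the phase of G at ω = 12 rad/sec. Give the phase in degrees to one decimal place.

-48.2°

∠(j12 + 55) = arctan(12/55) = 12.31°
∠(j12 + 6.8) = arctan(12/6.8) = 60.46°
∠G(j12) = 12.31° − 60.46° = -48.15°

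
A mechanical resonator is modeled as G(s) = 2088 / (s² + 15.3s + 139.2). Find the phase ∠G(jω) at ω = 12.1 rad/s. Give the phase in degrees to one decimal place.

∠[(j12.1)² + 15.3(j12.1) + 139.2] = ∠[-7.21 + j185.13] = 92.23°
∠G(j12.1) = −92.23° = -92.23°

-92.2°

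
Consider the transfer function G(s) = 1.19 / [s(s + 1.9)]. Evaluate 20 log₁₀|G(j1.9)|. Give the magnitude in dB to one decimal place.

-12.6 dB

|j1.9 + 1.9| = √(1.9² + 1.9²) = 2.687
|j1.9| = 1.9
|G(j1.9)| = 1.19 / (2.687 × 1.9) = 0.23309
20 log₁₀(0.23309) = -12.65 dB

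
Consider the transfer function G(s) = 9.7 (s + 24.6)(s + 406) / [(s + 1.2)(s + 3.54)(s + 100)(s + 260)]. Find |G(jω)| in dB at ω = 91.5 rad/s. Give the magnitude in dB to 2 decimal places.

|j91.5 + 24.6| = √(91.5² + 24.6²) = 94.75
|j91.5 + 406| = √(91.5² + 406²) = 416.2
|j91.5 + 1.2| = √(91.5² + 1.2²) = 91.51
|j91.5 + 3.54| = √(91.5² + 3.54²) = 91.57
|j91.5 + 100| = √(91.5² + 100²) = 135.5
|j91.5 + 260| = √(91.5² + 260²) = 275.6
|G(j91.5)| = 9.7 × 94.75 × 416.2 / (91.51 × 91.57 × 135.5 × 275.6) = 0.0012219
20 log₁₀(0.0012219) = -58.260 dB

-58.26 dB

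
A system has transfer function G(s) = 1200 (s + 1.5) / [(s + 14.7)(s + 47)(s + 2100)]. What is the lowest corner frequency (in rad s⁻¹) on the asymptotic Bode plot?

1.5 rad s⁻¹

Break frequencies occur at each pole and zero magnitude: 1.5 rad s⁻¹, 14.7 rad s⁻¹, 47 rad s⁻¹, 2100 rad s⁻¹.
The lowest is 1.5 rad s⁻¹.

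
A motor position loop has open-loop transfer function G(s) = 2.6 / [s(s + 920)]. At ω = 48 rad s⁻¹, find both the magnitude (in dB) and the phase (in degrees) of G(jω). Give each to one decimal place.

|j48 + 920| = √(48² + 920²) = 921.3
|j48| = 48
|G(j48)| = 2.6 / (921.3 × 48) = 5.8797e-05
20 log₁₀(5.8797e-05) = -84.61 dB
∠(j48 + 920) = arctan(48/920) = 2.99°
∠(j48) = 90.00°
∠G(j48) = − (2.99° + 90.00°) = -92.99°

|G| = -84.6 dB, ∠G = -93.0°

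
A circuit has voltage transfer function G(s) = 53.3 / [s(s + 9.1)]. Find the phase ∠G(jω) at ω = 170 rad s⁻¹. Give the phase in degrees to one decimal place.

-176.9 deg

∠(j170 + 9.1) = arctan(170/9.1) = 86.94°
∠(j170) = 90.00°
∠G(j170) = − (86.94° + 90.00°) = -176.94°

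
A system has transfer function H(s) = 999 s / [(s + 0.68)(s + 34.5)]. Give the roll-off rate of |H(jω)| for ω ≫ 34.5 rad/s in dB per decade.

With 1 zero and 2 poles, the high-frequency asymptotic slope is 20 × (1 − 2) = -20 dB/decade.

-20 dB/decade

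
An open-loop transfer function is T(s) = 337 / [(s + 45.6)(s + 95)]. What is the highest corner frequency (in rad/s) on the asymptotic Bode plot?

95 rad/s

Break frequencies occur at each pole and zero magnitude: 45.6 rad/s, 95 rad/s.
The highest is 95 rad/s.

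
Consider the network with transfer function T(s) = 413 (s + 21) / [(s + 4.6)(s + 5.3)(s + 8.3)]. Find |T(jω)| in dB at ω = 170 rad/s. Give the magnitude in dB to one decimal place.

|j170 + 21| = √(170² + 21²) = 171.3
|j170 + 4.6| = √(170² + 4.6²) = 170.1
|j170 + 5.3| = √(170² + 5.3²) = 170.1
|j170 + 8.3| = √(170² + 8.3²) = 170.2
|T(j170)| = 413 × 171.3 / (170.1 × 170.1 × 170.2) = 0.01437
20 log₁₀(0.01437) = -36.85 dB

-36.9 dB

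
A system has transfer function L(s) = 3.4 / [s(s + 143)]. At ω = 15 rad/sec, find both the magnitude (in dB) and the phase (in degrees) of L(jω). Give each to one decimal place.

|L| = -56.0 dB, ∠L = -96.0°

|j15 + 143| = √(15² + 143²) = 143.8
|j15| = 15
|L(j15)| = 3.4 / (143.8 × 15) = 0.0015764
20 log₁₀(0.0015764) = -56.05 dB
∠(j15 + 143) = arctan(15/143) = 5.99°
∠(j15) = 90.00°
∠L(j15) = − (5.99° + 90.00°) = -95.99°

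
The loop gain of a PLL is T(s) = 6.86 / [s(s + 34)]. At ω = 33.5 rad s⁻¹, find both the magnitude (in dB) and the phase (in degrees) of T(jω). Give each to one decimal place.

|j33.5 + 34| = √(33.5² + 34²) = 47.73
|j33.5| = 33.5
|T(j33.5)| = 6.86 / (47.73 × 33.5) = 0.0042902
20 log₁₀(0.0042902) = -47.35 dB
∠(j33.5 + 34) = arctan(33.5/34) = 44.58°
∠(j33.5) = 90.00°
∠T(j33.5) = − (44.58° + 90.00°) = -134.58°

|T| = -47.4 dB, ∠T = -134.6 deg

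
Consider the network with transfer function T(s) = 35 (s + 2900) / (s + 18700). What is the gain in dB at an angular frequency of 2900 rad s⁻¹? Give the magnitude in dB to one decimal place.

|j2900 + 2900| = √(2900² + 2900²) = 4101
|j2900 + 18700| = √(2900² + 18700²) = 1.892e+04
|T(j2900)| = 35 × 4101 / 1.892e+04 = 7.5854
20 log₁₀(7.5854) = 17.60 dB

17.6 dB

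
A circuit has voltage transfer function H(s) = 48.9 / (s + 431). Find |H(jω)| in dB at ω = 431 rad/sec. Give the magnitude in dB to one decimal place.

|j431 + 431| = √(431² + 431²) = 609.5
|H(j431)| = 48.9 / 609.5 = 0.080226
20 log₁₀(0.080226) = -21.91 dB

-21.9 dB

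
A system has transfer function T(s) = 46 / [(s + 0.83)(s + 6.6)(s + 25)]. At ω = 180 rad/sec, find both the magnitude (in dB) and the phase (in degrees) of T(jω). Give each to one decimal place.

|T| = -102.2 dB, ∠T = -259.7 deg

|j180 + 0.83| = √(180² + 0.83²) = 180
|j180 + 6.6| = √(180² + 6.6²) = 180.1
|j180 + 25| = √(180² + 25²) = 181.7
|T(j180)| = 46 / (180 × 180.1 × 181.7) = 7.8072e-06
20 log₁₀(7.8072e-06) = -102.15 dB
∠(j180 + 0.83) = arctan(180/0.83) = 89.74°
∠(j180 + 6.6) = arctan(180/6.6) = 87.90°
∠(j180 + 25) = arctan(180/25) = 82.09°
∠T(j180) = − (89.74° + 87.90° + 82.09°) = -259.73°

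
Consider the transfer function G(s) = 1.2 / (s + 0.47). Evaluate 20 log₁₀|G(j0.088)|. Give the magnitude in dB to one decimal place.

|j0.088 + 0.47| = √(0.088² + 0.47²) = 0.4782
|G(j0.088)| = 1.2 / 0.4782 = 2.5096
20 log₁₀(2.5096) = 7.99 dB

8.0 dB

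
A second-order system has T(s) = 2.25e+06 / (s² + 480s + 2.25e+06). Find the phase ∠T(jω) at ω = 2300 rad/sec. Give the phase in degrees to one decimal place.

-160.0°

∠[(j2300)² + 480(j2300) + 2.25e+06] = ∠[-3.04e+06 + j1.104e+06] = 160.04°
∠T(j2300) = −160.04° = -160.04°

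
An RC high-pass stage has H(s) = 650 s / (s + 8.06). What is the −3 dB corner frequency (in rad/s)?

8.06 rad/s

For a single-pole high-pass, the −3 dB point is at the pole: ω = 8.06 rad/s.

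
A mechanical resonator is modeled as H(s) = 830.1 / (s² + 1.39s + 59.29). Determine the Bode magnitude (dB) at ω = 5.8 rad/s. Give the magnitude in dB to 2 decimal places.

29.79 dB

|(j5.8)² + 1.39(j5.8) + 59.29| = |25.65 + j8.062| = 26.89
|H(j5.8)| = 830.1 / 26.89 = 30.873
20 log₁₀(30.873) = 29.792 dB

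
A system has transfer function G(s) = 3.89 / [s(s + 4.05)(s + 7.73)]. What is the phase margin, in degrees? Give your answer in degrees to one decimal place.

Gain crossover: |G(jω)| = 1 at ω ≈ 0.124 rad s⁻¹.
∠G(j0.124) = −90° − arctan(0.124/4.05) − arctan(0.124/7.73) ≈ -92.68°
PM = 180° + (-92.68°) = 87.32°

87.3°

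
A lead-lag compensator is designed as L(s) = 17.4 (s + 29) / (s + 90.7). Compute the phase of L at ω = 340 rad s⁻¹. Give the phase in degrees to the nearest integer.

10 deg

∠(j340 + 29) = arctan(340/29) = 85.12°
∠(j340 + 90.7) = arctan(340/90.7) = 75.06°
∠L(j340) = 85.12° − 75.06° = 10.06°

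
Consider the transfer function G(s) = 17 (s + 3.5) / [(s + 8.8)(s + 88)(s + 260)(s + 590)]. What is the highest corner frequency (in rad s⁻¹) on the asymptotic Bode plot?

Break frequencies occur at each pole and zero magnitude: 3.5 rad s⁻¹, 8.8 rad s⁻¹, 88 rad s⁻¹, 260 rad s⁻¹, 590 rad s⁻¹.
The highest is 590 rad s⁻¹.

590 rad s⁻¹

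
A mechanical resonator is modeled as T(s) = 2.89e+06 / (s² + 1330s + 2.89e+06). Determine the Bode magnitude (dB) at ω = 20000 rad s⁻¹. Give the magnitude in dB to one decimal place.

|(j20000)² + 1330(j20000) + 2.89e+06| = |-3.9711e+08 + j2.66e+07| = 3.98e+08
|T(j20000)| = 2.89e+06 / 3.98e+08 = 0.0072613
20 log₁₀(0.0072613) = -42.78 dB

-42.8 dB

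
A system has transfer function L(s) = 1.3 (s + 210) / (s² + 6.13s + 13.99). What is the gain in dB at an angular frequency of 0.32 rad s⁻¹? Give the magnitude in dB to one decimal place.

|j0.32 + 210| = √(0.32² + 210²) = 210
|(j0.32)² + 6.13(j0.32) + 13.99| = |13.888 + j1.9616| = 14.03
|L(j0.32)| = 1.3 × 210 / 14.03 = 19.465
20 log₁₀(19.465) = 25.78 dB

25.8 dB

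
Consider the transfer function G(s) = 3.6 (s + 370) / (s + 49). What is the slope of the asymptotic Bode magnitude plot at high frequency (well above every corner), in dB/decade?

0 dB/decade

With 1 zero and 1 pole, the high-frequency asymptotic slope is 20 × (1 − 1) = 0 dB/decade.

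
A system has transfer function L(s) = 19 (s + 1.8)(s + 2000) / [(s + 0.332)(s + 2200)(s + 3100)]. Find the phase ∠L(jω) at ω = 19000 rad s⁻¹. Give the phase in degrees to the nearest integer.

-80°

∠(j19000 + 1.8) = arctan(19000/1.8) = 89.99°
∠(j19000 + 2000) = arctan(19000/2000) = 83.99°
∠(j19000 + 0.332) = arctan(19000/0.332) = 90.00°
∠(j19000 + 2200) = arctan(19000/2200) = 83.40°
∠(j19000 + 3100) = arctan(19000/3100) = 80.73°
∠L(j19000) = 89.99° + 83.99° − (90.00° + 83.40° + 80.73°) = -80.14°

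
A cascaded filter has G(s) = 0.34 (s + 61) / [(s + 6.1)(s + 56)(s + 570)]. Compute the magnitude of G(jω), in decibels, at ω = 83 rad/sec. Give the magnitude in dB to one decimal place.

|j83 + 61| = √(83² + 61²) = 103
|j83 + 6.1| = √(83² + 6.1²) = 83.22
|j83 + 56| = √(83² + 56²) = 100.1
|j83 + 570| = √(83² + 570²) = 576
|G(j83)| = 0.34 × 103 / (83.22 × 100.1 × 576) = 7.2965e-06
20 log₁₀(7.2965e-06) = -102.74 dB

-102.7 dB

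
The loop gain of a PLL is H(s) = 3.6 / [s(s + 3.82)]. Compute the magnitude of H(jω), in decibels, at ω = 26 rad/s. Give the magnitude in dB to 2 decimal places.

-45.57 dB

|j26 + 3.82| = √(26² + 3.82²) = 26.28
|j26| = 26
|H(j26)| = 3.6 / (26.28 × 26) = 0.0052689
20 log₁₀(0.0052689) = -45.566 dB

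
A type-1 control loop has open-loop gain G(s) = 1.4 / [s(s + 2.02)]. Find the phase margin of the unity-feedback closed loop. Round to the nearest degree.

Gain crossover: |G(jω)| = 1 at ω ≈ 0.659 rad/s.
∠G(j0.659) = −90° − arctan(0.659/2.02) ≈ -108.07°
PM = 180° + (-108.07°) = 71.93°

72°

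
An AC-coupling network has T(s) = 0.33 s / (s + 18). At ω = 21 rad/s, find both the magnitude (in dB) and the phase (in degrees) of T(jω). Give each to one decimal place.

|j21| = 21
|j21 + 18| = √(21² + 18²) = 27.66
|T(j21)| = 0.33 × 21 / 27.66 = 0.25055
20 log₁₀(0.25055) = -12.02 dB
∠(j21) = 90.00°
∠(j21 + 18) = arctan(21/18) = 49.40°
∠T(j21) = 90.00° − 49.40° = 40.60°

|T| = -12.0 dB, ∠T = 40.6°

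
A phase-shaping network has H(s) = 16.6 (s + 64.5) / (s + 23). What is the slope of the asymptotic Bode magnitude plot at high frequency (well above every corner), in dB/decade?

With 1 zero and 1 pole, the high-frequency asymptotic slope is 20 × (1 − 1) = 0 dB/decade.

0 dB/decade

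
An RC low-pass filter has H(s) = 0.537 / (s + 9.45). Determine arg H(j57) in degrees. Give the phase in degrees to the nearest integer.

∠(j57 + 9.45) = arctan(57/9.45) = 80.59°
∠H(j57) = −80.59° = -80.59°

-81 deg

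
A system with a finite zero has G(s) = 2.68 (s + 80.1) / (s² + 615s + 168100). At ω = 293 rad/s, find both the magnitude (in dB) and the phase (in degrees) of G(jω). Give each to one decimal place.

|j293 + 80.1| = √(293² + 80.1²) = 303.8
|(j293)² + 615(j293) + 168100| = |82251 + j1.802e+05| = 1.981e+05
|G(j293)| = 2.68 × 303.8 / 1.981e+05 = 0.0041097
20 log₁₀(0.0041097) = -47.72 dB
∠(j293 + 80.1) = arctan(293/80.1) = 74.71°
∠[(j293)² + 615(j293) + 168100] = ∠[82251 + j1.802e+05] = 65.47°
∠G(j293) = 74.71° − 65.47° = 9.24°

|G| = -47.7 dB, ∠G = 9.2°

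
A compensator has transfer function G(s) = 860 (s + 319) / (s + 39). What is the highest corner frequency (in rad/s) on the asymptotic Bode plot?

319 rad/s

Break frequencies occur at each pole and zero magnitude: 39 rad/s, 319 rad/s.
The highest is 319 rad/s.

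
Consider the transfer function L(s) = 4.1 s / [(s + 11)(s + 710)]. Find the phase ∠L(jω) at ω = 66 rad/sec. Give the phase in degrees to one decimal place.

∠(j66) = 90.00°
∠(j66 + 11) = arctan(66/11) = 80.54°
∠(j66 + 710) = arctan(66/710) = 5.31°
∠L(j66) = 90.00° − (80.54° + 5.31°) = 4.15°

4.2°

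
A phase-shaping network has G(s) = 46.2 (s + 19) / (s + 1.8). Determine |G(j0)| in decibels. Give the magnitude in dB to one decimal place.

53.8 dB

G(0) = 46.2 × 19 / 1.8 = 487.67
20 log₁₀(487.67) = 53.76 dB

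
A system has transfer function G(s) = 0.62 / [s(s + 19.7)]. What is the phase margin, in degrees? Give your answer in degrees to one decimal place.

Gain crossover: |G(jω)| = 1 at ω ≈ 0.0315 rad/s.
∠G(j0.0315) = −90° − arctan(0.0315/19.7) ≈ -90.09°
PM = 180° + (-90.09°) = 89.91°

89.9 deg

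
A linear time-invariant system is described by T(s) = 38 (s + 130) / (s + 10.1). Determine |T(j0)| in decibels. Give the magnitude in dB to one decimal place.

T(0) = 38 × 130 / 10.1 = 489.11
20 log₁₀(489.11) = 53.79 dB

53.8 dB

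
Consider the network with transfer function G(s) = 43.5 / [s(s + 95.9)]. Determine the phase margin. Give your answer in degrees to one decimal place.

Gain crossover: |G(jω)| = 1 at ω ≈ 0.454 rad/sec.
∠G(j0.454) = −90° − arctan(0.454/95.9) ≈ -90.27°
PM = 180° + (-90.27°) = 89.73°

89.7 deg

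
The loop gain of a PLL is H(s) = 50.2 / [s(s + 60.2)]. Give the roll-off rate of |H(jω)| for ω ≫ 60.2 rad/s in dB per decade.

-40 dB/decade

With 0 zeros and 2 poles, the high-frequency asymptotic slope is 20 × (0 − 2) = -40 dB/decade.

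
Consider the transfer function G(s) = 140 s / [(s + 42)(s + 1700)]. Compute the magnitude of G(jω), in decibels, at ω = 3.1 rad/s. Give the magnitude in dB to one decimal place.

-44.3 dB

|j3.1| = 3.1
|j3.1 + 42| = √(3.1² + 42²) = 42.11
|j3.1 + 1700| = √(3.1² + 1700²) = 1700
|G(j3.1)| = 140 × 3.1 / (42.11 × 1700) = 0.0060619
20 log₁₀(0.0060619) = -44.35 dB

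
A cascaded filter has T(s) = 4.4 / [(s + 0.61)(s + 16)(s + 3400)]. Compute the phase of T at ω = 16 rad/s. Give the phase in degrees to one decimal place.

∠(j16 + 0.61) = arctan(16/0.61) = 87.82°
∠(j16 + 16) = arctan(16/16) = 45.00°
∠(j16 + 3400) = arctan(16/3400) = 0.27°
∠T(j16) = − (87.82° + 45.00° + 0.27°) = -133.09°

-133.1°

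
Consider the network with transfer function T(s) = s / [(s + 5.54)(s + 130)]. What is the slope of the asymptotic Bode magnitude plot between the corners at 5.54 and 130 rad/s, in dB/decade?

In this band the factors already past their corner are: 1 differentiator zero, pole at 5.54; net slope = 0 dB/decade.

0 dB/decade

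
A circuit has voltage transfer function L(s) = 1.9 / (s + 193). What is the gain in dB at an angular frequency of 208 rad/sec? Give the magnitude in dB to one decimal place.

-43.5 dB

|j208 + 193| = √(208² + 193²) = 283.7
|L(j208)| = 1.9 / 283.7 = 0.0066961
20 log₁₀(0.0066961) = -43.48 dB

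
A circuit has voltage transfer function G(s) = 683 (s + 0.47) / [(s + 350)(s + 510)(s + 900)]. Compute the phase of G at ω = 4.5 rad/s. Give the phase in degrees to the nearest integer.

83°

∠(j4.5 + 0.47) = arctan(4.5/0.47) = 84.04°
∠(j4.5 + 350) = arctan(4.5/350) = 0.74°
∠(j4.5 + 510) = arctan(4.5/510) = 0.51°
∠(j4.5 + 900) = arctan(4.5/900) = 0.29°
∠G(j4.5) = 84.04° − (0.74° + 0.51° + 0.29°) = 82.51°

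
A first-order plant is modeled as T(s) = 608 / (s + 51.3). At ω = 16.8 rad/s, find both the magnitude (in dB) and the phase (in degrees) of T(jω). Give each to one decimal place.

|j16.8 + 51.3| = √(16.8² + 51.3²) = 53.98
|T(j16.8)| = 608 / 53.98 = 11.263
20 log₁₀(11.263) = 21.03 dB
∠(j16.8 + 51.3) = arctan(16.8/51.3) = 18.13°
∠T(j16.8) = −18.13° = -18.13°

|T| = 21.0 dB, ∠T = -18.1°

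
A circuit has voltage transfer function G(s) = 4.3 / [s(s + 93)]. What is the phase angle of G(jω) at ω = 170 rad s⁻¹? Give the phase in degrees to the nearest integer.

∠(j170 + 93) = arctan(170/93) = 61.32°
∠(j170) = 90.00°
∠G(j170) = − (61.32° + 90.00°) = -151.32°

-151°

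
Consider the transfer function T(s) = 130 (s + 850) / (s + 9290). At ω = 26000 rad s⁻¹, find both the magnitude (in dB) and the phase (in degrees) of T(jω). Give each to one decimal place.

|j26000 + 850| = √(26000² + 850²) = 2.601e+04
|j26000 + 9290| = √(26000² + 9290²) = 2.761e+04
|T(j26000)| = 130 × 2.601e+04 / 2.761e+04 = 122.49
20 log₁₀(122.49) = 41.76 dB
∠(j26000 + 850) = arctan(26000/850) = 88.13°
∠(j26000 + 9290) = arctan(26000/9290) = 70.34°
∠T(j26000) = 88.13° − 70.34° = 17.79°

|T| = 41.8 dB, ∠T = 17.8°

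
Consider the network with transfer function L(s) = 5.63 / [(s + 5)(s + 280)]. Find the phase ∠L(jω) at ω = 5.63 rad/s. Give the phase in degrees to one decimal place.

∠(j5.63 + 5) = arctan(5.63/5) = 48.39°
∠(j5.63 + 280) = arctan(5.63/280) = 1.15°
∠L(j5.63) = − (48.39° + 1.15°) = -49.54°

-49.5°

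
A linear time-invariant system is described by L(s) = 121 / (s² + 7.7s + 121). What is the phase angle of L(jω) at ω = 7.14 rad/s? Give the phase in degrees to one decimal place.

∠[(j7.14)² + 7.7(j7.14) + 121] = ∠[70.02 + j54.978] = 38.14°
∠L(j7.14) = −38.14° = -38.14°

-38.1 deg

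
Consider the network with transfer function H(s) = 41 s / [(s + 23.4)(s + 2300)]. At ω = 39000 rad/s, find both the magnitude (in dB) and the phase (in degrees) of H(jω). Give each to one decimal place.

|j39000| = 3.9e+04
|j39000 + 23.4| = √(39000² + 23.4²) = 3.9e+04
|j39000 + 2300| = √(39000² + 2300²) = 3.907e+04
|H(j39000)| = 41 × 3.9e+04 / (3.9e+04 × 3.907e+04) = 0.0010495
20 log₁₀(0.0010495) = -59.58 dB
∠(j39000) = 90.00°
∠(j39000 + 23.4) = arctan(39000/23.4) = 89.97°
∠(j39000 + 2300) = arctan(39000/2300) = 86.62°
∠H(j39000) = 90.00° − (89.97° + 86.62°) = -86.59°

|H| = -59.6 dB, ∠H = -86.6°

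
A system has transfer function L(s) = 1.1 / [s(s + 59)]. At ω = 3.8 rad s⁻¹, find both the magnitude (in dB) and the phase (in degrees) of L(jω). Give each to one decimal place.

|j3.8 + 59| = √(3.8² + 59²) = 59.12
|j3.8| = 3.8
|L(j3.8)| = 1.1 / (59.12 × 3.8) = 0.0048962
20 log₁₀(0.0048962) = -46.20 dB
∠(j3.8 + 59) = arctan(3.8/59) = 3.69°
∠(j3.8) = 90.00°
∠L(j3.8) = − (3.69° + 90.00°) = -93.69°

|L| = -46.2 dB, ∠L = -93.7 deg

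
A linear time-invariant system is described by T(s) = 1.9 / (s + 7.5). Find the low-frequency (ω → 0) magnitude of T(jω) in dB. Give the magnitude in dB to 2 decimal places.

T(0) = 1.9 / 7.5 = 0.25333
20 log₁₀(0.25333) = -11.926 dB

-11.93 dB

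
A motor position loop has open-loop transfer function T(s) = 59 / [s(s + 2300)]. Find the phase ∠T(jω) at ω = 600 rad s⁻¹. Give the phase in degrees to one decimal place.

∠(j600 + 2300) = arctan(600/2300) = 14.62°
∠(j600) = 90.00°
∠T(j600) = − (14.62° + 90.00°) = -104.62°

-104.6°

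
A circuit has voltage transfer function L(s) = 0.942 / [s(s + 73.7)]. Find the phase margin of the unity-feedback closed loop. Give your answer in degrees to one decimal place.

Gain crossover: |L(jω)| = 1 at ω ≈ 0.0128 rad/sec.
∠L(j0.0128) = −90° − arctan(0.0128/73.7) ≈ -90.01°
PM = 180° + (-90.01°) = 89.99°

90.0°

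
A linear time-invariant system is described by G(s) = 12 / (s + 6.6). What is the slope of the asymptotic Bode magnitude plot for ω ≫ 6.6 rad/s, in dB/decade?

-20 dB/decade

With 0 zeros and 1 pole, the high-frequency asymptotic slope is 20 × (0 − 1) = -20 dB/decade.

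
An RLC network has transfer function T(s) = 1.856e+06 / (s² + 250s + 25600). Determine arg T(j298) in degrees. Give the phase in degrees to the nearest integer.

∠[(j298)² + 250(j298) + 25600] = ∠[-63204 + j74500] = 130.31°
∠T(j298) = −130.31° = -130.31°

-130 deg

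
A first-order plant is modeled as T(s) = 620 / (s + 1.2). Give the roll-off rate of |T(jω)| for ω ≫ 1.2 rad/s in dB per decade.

With 0 zeros and 1 pole, the high-frequency asymptotic slope is 20 × (0 − 1) = -20 dB/decade.

-20 dB/decade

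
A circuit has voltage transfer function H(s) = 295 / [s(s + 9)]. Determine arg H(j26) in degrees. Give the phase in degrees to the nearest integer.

-161 deg

∠(j26 + 9) = arctan(26/9) = 70.91°
∠(j26) = 90.00°
∠H(j26) = − (70.91° + 90.00°) = -160.91°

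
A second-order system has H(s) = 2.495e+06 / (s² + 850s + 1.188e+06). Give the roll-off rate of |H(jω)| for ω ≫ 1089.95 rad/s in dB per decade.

-40 dB/decade

With 0 zeros and 2 poles, the high-frequency asymptotic slope is 20 × (0 − 2) = -40 dB/decade.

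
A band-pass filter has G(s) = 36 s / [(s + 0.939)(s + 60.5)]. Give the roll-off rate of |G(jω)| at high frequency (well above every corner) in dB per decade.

With 1 zero and 2 poles, the high-frequency asymptotic slope is 20 × (1 − 2) = -20 dB/decade.

-20 dB/decade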